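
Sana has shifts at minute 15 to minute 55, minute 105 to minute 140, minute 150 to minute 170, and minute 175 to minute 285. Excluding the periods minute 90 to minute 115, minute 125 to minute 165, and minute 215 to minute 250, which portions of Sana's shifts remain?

minute 15 to minute 55 is untouched.
minute 105 to minute 140 with B removed leaves minute 115 to minute 125.
minute 150 to minute 170 with B removed leaves minute 165 to minute 170.
minute 175 to minute 285 with B removed leaves minute 175 to minute 215, minute 250 to minute 285.

minute 15 to minute 55, minute 115 to minute 125, minute 165 to minute 170, minute 175 to minute 215, minute 250 to minute 285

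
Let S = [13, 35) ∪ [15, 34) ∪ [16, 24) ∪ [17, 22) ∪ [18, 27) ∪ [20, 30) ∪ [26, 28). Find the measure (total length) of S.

Merged: [13, 35).
Length: 22.

22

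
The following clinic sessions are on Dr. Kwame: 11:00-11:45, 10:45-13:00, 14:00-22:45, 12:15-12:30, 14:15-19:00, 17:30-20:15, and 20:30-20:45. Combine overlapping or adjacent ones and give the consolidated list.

10:45–13:00, 14:00–22:45

Sort by start: 10:45–13:00, 11:00–11:45, 12:15–12:30, 14:00–22:45, 14:15–19:00, 17:30–20:15, 20:30–20:45.
11:00–11:45 overlaps/touches 10:45–13:00 → extend to 10:45–13:00.
12:15–12:30 overlaps/touches 10:45–13:00 → extend to 10:45–13:00.
14:00–22:45 is disjoint → start new block.
14:15–19:00 overlaps/touches 14:00–22:45 → extend to 14:00–22:45.
17:30–20:15 overlaps/touches 14:00–22:45 → extend to 14:00–22:45.
20:30–20:45 overlaps/touches 14:00–22:45 → extend to 14:00–22:45.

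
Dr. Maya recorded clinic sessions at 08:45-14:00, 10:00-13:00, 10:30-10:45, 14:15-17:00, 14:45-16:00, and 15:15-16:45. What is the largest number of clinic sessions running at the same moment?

Sweep endpoints in order; track running count of active intervals.
Peak of 3 reached at 10:30.

3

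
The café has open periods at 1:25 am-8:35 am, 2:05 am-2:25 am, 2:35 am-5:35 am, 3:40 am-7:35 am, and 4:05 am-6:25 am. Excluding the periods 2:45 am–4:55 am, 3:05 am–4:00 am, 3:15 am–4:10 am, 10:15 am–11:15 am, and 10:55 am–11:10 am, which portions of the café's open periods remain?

A, merged: 1:25 am-8:35 am.
B, merged: 2:45 am-4:55 am, 10:15 am-11:15 am.
1:25 am-8:35 am with B removed leaves 1:25 am-2:45 am, 4:55 am-8:35 am.

1:25 am-2:45 am, 4:55 am-8:35 am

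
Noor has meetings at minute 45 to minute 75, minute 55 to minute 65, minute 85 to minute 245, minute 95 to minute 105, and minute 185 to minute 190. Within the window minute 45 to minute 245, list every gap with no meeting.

The merged coverage is minute 45 to minute 75, minute 85 to minute 245.
Complement within minute 45 to minute 245: minute 75 to minute 85.

minute 75 to minute 85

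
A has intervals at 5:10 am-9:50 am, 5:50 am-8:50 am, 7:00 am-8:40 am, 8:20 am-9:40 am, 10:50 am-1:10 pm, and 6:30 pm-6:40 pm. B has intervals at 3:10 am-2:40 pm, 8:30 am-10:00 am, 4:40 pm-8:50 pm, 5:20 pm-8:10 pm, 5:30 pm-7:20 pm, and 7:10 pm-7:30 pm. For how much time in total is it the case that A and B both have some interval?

7 h 10 min

First set merges to 5:10 am–9:50 am, 10:50 am–1:10 pm, 6:30 pm–6:40 pm.
Second set merges to 3:10 am–2:40 pm, 4:40 pm–8:50 pm.
A ∩ B = 5:10 am–9:50 am, 10:50 am–1:10 pm, 6:30 pm–6:40 pm.
Total: 4 h 40 min + 2 h 20 min + 10 min = 7 h 10 min.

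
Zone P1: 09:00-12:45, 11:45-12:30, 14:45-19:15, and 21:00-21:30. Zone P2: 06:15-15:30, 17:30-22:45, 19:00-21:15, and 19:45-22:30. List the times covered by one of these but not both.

A, merged: 09:00-12:45, 14:45-19:15, 21:00-21:30.
B, merged: 06:15-15:30, 17:30-22:45.
A \ B = 15:30-17:30.
B \ A = 06:15-09:00, 12:45-14:45, 19:15-21:00, 21:30-22:45.
Union of the two gives the symmetric difference.

06:15-09:00, 12:45-14:45, 15:30-17:30, 19:15-21:00, 21:30-22:45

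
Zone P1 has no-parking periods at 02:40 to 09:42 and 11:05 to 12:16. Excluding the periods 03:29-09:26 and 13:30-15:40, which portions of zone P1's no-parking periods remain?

02:40-03:29, 09:26-09:42, 11:05-12:16

02:40-09:42 with B removed leaves 02:40-03:29, 09:26-09:42.
11:05-12:16 is untouched.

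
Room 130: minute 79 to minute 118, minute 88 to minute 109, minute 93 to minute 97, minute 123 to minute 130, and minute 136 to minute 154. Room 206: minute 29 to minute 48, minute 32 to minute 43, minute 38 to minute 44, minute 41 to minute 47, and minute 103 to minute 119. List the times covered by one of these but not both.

A, merged: minute 79 to minute 118, minute 123 to minute 130, minute 136 to minute 154.
B, merged: minute 29 to minute 48, minute 103 to minute 119.
A but not B: minute 79 to minute 103, minute 123 to minute 130, minute 136 to minute 154.
B but not A: minute 29 to minute 48, minute 118 to minute 119.
Combining gives A △ B.

minute 29 to minute 48, minute 79 to minute 103, minute 118 to minute 119, minute 123 to minute 130, minute 136 to minute 154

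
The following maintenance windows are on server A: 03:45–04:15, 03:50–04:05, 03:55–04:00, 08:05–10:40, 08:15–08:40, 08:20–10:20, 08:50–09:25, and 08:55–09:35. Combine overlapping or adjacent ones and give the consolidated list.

03:50–04:05 overlaps/touches 03:45–04:15 → extend to 03:45–04:15.
03:55–04:00 overlaps/touches 03:45–04:15 → extend to 03:45–04:15.
08:05–10:40 is disjoint → start new block.
08:15–08:40 overlaps/touches 08:05–10:40 → extend to 08:05–10:40.
08:20–10:20 overlaps/touches 08:05–10:40 → extend to 08:05–10:40.
08:50–09:25 overlaps/touches 08:05–10:40 → extend to 08:05–10:40.
08:55–09:35 overlaps/touches 08:05–10:40 → extend to 08:05–10:40.

03:45–04:15, 08:05–10:40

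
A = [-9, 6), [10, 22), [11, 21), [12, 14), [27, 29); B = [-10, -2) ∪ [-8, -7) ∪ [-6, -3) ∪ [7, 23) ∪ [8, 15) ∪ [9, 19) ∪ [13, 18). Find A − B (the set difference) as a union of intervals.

[-2, 6) ∪ [27, 29)

Merge the first list: [-9, 6), [10, 22), [27, 29).
Merge the second list: [-10, -2), [7, 23).
[-9, 6) minus B → [-2, 6).
[10, 22): fully covered by B → removed.
[27, 29): no B overlap → unchanged.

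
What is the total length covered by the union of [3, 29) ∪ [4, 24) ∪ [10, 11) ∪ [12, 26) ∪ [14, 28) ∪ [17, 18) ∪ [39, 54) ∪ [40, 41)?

41

Merged: [3, 29), [39, 54).
Lengths: 26 + 15 = 41.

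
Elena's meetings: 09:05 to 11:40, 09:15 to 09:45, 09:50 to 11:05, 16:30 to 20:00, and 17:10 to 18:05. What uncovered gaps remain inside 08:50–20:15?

The merged coverage is 09:05–11:40, 16:30–20:00.
Gaps within 08:50–20:15: 08:50–09:05, 11:40–16:30, 20:00–20:15.

08:50–09:05, 11:40–16:30, 20:00–20:15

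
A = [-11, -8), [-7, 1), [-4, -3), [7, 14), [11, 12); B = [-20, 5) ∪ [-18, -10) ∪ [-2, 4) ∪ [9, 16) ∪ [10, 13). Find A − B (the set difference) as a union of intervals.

[7, 9)

A, merged: [-11, -8), [-7, 1), [7, 14).
B, merged: [-20, 5), [9, 16).
[-11, -8): fully covered by B → removed.
[-7, 1): fully covered by B → removed.
[7, 14) minus B → [7, 9).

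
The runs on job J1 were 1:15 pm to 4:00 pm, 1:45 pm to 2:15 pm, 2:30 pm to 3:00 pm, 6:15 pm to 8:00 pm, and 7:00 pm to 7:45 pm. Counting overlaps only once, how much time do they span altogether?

4 h 30 min

Merged: 1:15 pm-4:00 pm, 6:15 pm-8:00 pm.
Lengths: 2 h 45 min + 1 h 45 min = 4 h 30 min.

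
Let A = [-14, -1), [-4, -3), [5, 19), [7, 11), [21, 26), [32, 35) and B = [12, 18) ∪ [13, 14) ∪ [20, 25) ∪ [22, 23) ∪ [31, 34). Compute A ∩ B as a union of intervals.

A, merged: [-14, -1), [5, 19), [21, 26), [32, 35).
B, merged: [12, 18), [20, 25), [31, 34).
[-14, -1) meets no B interval.
[5, 19) ∩ B → [12, 18).
[21, 26) ∩ B → [21, 25).
[32, 35) ∩ B → [32, 34).

[12, 18) ∪ [21, 25) ∪ [32, 34)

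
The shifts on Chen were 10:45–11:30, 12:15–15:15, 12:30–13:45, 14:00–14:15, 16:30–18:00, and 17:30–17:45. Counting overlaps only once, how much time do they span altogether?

5 h 15 min

Merged: 10:45–11:30, 12:15–15:15, 16:30–18:00.
Lengths: 45 min + 3 h + 1 h 30 min = 5 h 15 min.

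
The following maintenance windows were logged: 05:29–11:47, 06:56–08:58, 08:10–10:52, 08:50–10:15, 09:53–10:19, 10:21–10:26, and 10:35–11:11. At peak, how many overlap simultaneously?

4

Sweep endpoints in order; track running count of active intervals.
Peak of 4 reached at 08:50.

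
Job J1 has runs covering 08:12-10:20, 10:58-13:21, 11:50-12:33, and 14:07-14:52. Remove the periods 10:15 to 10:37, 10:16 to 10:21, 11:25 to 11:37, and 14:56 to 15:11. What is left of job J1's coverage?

Merge the first list: 08:12–10:20, 10:58–13:21, 14:07–14:52.
Merge the second list: 10:15–10:37, 11:25–11:37, 14:56–15:11.
08:12–10:20 minus B → 08:12–10:15.
10:58–13:21 minus B → 10:58–11:25, 11:37–13:21.
14:07–14:52: no B overlap → unchanged.

08:12–10:15, 10:58–11:25, 11:37–13:21, 14:07–14:52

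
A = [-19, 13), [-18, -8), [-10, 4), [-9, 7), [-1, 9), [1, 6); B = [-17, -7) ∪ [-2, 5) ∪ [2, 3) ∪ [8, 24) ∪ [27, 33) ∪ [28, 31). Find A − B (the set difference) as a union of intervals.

[-19, -17) ∪ [-7, -2) ∪ [5, 8)

First set merges to [-19, 13).
Second set merges to [-17, -7), [-2, 5), [8, 24), [27, 33).
[-19, 13) minus B → [-19, -17), [-7, -2), [5, 8).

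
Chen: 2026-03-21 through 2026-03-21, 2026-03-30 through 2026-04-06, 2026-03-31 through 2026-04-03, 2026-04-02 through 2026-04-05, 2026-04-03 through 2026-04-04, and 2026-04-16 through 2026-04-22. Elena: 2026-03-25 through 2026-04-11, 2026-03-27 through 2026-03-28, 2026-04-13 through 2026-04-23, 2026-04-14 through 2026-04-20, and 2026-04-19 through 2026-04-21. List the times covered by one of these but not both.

2026-03-21 through 2026-03-21, 2026-03-25 through 2026-03-29, 2026-04-07 through 2026-04-11, 2026-04-13 through 2026-04-15, 2026-04-23 through 2026-04-23

Merge the first list: 2026-03-21 through 2026-03-21, 2026-03-30 through 2026-04-06, 2026-04-16 through 2026-04-22.
Merge the second list: 2026-03-25 through 2026-04-11, 2026-04-13 through 2026-04-23.
A \ B = 2026-03-21 through 2026-03-21.
B \ A = 2026-03-25 through 2026-03-29, 2026-04-07 through 2026-04-11, 2026-04-13 through 2026-04-15, 2026-04-23 through 2026-04-23.
Union of the two gives the symmetric difference.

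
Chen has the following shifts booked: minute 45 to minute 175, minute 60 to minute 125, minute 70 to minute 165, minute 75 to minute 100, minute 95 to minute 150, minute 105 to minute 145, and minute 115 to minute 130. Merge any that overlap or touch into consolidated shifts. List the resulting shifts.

minute 60 to minute 125 overlaps/touches minute 45 to minute 175 → extend to minute 45 to minute 175.
minute 70 to minute 165 overlaps/touches minute 45 to minute 175 → extend to minute 45 to minute 175.
minute 75 to minute 100 overlaps/touches minute 45 to minute 175 → extend to minute 45 to minute 175.
minute 95 to minute 150 overlaps/touches minute 45 to minute 175 → extend to minute 45 to minute 175.
minute 105 to minute 145 overlaps/touches minute 45 to minute 175 → extend to minute 45 to minute 175.
minute 115 to minute 130 overlaps/touches minute 45 to minute 175 → extend to minute 45 to minute 175.

minute 45 to minute 175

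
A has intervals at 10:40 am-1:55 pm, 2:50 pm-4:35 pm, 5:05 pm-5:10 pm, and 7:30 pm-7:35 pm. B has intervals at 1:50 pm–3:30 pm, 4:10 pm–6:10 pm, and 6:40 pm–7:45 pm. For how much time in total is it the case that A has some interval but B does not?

3 h 50 min

A \ B = 10:40 am-1:50 pm, 3:30 pm-4:10 pm.
Total: 3 h 10 min + 40 min = 3 h 50 min.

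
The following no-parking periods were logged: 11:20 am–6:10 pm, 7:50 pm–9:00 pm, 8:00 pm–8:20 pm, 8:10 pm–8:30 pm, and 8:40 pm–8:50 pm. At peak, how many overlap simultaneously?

Walk the sorted start/end points keeping a running depth.
The depth first hits 3 at 8:10 pm.

3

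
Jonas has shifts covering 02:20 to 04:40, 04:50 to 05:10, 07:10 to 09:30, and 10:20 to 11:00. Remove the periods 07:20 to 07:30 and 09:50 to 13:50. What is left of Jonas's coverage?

02:20–04:40 is untouched.
04:50–05:10 is untouched.
07:10–09:30 with B removed leaves 07:10–07:20, 07:30–09:30.
10:20–11:00 lies entirely inside B → drops out.

02:20–04:40, 04:50–05:10, 07:10–07:20, 07:30–09:30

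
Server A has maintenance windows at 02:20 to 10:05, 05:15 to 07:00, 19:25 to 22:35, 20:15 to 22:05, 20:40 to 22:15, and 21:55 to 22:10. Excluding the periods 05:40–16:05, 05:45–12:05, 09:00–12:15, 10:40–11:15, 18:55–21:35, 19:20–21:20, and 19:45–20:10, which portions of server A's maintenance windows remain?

Merge the first list: 02:20-10:05, 19:25-22:35.
Merge the second list: 05:40-16:05, 18:55-21:35.
02:20-10:05 with B removed leaves 02:20-05:40.
19:25-22:35 with B removed leaves 21:35-22:35.

02:20-05:40, 21:35-22:35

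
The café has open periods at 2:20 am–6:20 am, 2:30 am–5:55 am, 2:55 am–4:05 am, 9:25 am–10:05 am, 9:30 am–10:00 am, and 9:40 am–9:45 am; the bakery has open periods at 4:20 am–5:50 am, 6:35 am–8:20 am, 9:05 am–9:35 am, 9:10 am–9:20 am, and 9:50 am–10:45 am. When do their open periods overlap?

First set merges to 2:20 am-6:20 am, 9:25 am-10:05 am.
Second set merges to 4:20 am-5:50 am, 6:35 am-8:20 am, 9:05 am-9:35 am, 9:50 am-10:45 am.
2:20 am-6:20 am overlaps B on 4:20 am-5:50 am.
9:25 am-10:05 am overlaps B on 9:25 am-9:35 am, 9:50 am-10:05 am.

4:20 am-5:50 am, 9:25 am-9:35 am, 9:50 am-10:05 am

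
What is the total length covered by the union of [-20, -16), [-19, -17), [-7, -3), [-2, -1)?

Merged: [-20, -16), [-7, -3), [-2, -1).
Lengths: 4 + 4 + 1 = 9.

9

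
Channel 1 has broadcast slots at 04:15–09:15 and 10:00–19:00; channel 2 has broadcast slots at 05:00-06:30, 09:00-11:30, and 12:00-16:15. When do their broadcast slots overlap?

05:00–06:30, 09:00–09:15, 10:00–11:30, 12:00–16:15

04:15–09:15 overlaps B on 05:00–06:30, 09:00–09:15.
10:00–19:00 overlaps B on 10:00–11:30, 12:00–16:15.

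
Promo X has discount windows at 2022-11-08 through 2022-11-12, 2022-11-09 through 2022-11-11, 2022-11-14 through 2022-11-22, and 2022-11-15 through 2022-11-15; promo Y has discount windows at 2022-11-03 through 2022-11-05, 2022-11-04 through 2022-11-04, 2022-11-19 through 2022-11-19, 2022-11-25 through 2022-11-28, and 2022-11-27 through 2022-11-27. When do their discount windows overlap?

A, merged: 2022-11-08 through 2022-11-12, 2022-11-14 through 2022-11-22.
B, merged: 2022-11-03 through 2022-11-05, 2022-11-19 through 2022-11-19, 2022-11-25 through 2022-11-28.
2022-11-08 through 2022-11-12 falls entirely outside B.
2022-11-14 through 2022-11-22 overlaps B on 2022-11-19 through 2022-11-19.

2022-11-19 through 2022-11-19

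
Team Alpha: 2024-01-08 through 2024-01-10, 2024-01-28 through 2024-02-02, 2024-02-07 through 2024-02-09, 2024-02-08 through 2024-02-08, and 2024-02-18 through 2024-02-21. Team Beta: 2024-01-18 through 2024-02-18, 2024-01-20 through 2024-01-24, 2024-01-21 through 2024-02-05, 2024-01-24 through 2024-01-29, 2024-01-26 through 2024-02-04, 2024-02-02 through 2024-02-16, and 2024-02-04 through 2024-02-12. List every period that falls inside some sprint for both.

First set merges to 2024-01-08 through 2024-01-10, 2024-01-28 through 2024-02-02, 2024-02-07 through 2024-02-09, 2024-02-18 through 2024-02-21.
Second set merges to 2024-01-18 through 2024-02-18.
2024-01-08 through 2024-01-10 falls entirely outside B.
2024-01-28 through 2024-02-02 overlaps B on 2024-01-28 through 2024-02-02.
2024-02-07 through 2024-02-09 overlaps B on 2024-02-07 through 2024-02-09.
2024-02-18 through 2024-02-21 overlaps B on 2024-02-18 through 2024-02-18.

2024-01-28 through 2024-02-02, 2024-02-07 through 2024-02-09, 2024-02-18 through 2024-02-18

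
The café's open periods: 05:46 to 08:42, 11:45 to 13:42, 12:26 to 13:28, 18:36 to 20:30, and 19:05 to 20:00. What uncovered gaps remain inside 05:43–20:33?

05:43–05:46, 08:42–11:45, 13:42–18:36, 20:30–20:33

The merged coverage is 05:46–08:42, 11:45–13:42, 18:36–20:30.
Uncovered inside 05:43–20:33: 05:43–05:46, 08:42–11:45, 13:42–18:36, 20:30–20:33.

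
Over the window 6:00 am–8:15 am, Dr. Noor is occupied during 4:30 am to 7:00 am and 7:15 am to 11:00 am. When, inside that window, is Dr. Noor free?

Covered (merged): 4:30 am–7:00 am, 7:15 am–11:00 am.
Uncovered inside 6:00 am–8:15 am: 7:00 am–7:15 am.

7:00 am–7:15 am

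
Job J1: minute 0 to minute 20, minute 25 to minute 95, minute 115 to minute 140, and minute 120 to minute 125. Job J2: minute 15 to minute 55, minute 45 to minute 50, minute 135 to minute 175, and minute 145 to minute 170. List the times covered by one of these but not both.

First set merges to minute 0 to minute 20, minute 25 to minute 95, minute 115 to minute 140.
Second set merges to minute 15 to minute 55, minute 135 to minute 175.
Only in the first: minute 0 to minute 15, minute 55 to minute 95, minute 115 to minute 135.
Only in the second: minute 20 to minute 25, minute 140 to minute 175.
Together these are the periods covered by exactly one.

minute 0 to minute 15, minute 20 to minute 25, minute 55 to minute 95, minute 115 to minute 135, minute 140 to minute 175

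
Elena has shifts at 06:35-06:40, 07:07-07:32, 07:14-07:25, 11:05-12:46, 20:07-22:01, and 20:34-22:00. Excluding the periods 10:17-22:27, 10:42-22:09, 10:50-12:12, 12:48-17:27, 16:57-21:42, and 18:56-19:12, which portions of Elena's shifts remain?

06:35-06:40, 07:07-07:32

First set merges to 06:35-06:40, 07:07-07:32, 11:05-12:46, 20:07-22:01.
Second set merges to 10:17-22:27.
06:35-06:40: nothing removed.
07:07-07:32: nothing removed.
11:05-12:46: entirely removed.
20:07-22:01: entirely removed.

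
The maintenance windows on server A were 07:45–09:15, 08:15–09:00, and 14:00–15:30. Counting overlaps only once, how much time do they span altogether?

Merged: 07:45–09:15, 14:00–15:30.
Lengths: 1 h 30 min + 1 h 30 min = 3 h.

3 h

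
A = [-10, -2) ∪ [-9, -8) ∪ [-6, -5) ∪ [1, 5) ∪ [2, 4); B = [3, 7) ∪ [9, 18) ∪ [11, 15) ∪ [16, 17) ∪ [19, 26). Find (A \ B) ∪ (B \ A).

Merge the first list: [-10, -2), [1, 5).
Merge the second list: [3, 7), [9, 18), [19, 26).
A but not B: [-10, -2), [1, 3).
B but not A: [5, 7), [9, 18), [19, 26).
Combining gives A △ B.

[-10, -2) ∪ [1, 3) ∪ [5, 7) ∪ [9, 18) ∪ [19, 26)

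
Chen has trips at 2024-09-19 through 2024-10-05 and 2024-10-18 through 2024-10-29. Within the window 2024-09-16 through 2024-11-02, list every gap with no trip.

2024-09-16 through 2024-09-18, 2024-10-06 through 2024-10-17, 2024-10-30 through 2024-11-02

After merging, the occupied span is 2024-09-19 through 2024-10-05, 2024-10-18 through 2024-10-29.
Uncovered inside 2024-09-16 through 2024-11-02: 2024-09-16 through 2024-09-18, 2024-10-06 through 2024-10-17, 2024-10-30 through 2024-11-02.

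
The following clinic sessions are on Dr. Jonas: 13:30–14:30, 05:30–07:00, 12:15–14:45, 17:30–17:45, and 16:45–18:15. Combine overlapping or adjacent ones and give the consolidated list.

05:30-07:00, 12:15-14:45, 16:45-18:15

Sort by start: 05:30-07:00, 12:15-14:45, 13:30-14:30, 16:45-18:15, 17:30-17:45.
12:15-14:45 is disjoint → start new block.
13:30-14:30 overlaps/touches 12:15-14:45 → extend to 12:15-14:45.
16:45-18:15 is disjoint → start new block.
17:30-17:45 overlaps/touches 16:45-18:15 → extend to 16:45-18:15.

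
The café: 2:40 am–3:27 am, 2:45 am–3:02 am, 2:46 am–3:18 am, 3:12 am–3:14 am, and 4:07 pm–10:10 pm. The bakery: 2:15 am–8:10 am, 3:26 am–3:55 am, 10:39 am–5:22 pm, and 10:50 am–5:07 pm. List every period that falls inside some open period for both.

2:40 am-3:27 am, 4:07 pm-5:22 pm

A, merged: 2:40 am-3:27 am, 4:07 pm-10:10 pm.
B, merged: 2:15 am-8:10 am, 10:39 am-5:22 pm.
2:40 am-3:27 am ∩ B → 2:40 am-3:27 am.
4:07 pm-10:10 pm ∩ B → 4:07 pm-5:22 pm.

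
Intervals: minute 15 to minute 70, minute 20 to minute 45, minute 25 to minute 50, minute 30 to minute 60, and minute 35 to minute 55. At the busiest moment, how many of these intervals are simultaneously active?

Walk the sorted start/end points keeping a running depth.
The depth first hits 5 at minute 35.

5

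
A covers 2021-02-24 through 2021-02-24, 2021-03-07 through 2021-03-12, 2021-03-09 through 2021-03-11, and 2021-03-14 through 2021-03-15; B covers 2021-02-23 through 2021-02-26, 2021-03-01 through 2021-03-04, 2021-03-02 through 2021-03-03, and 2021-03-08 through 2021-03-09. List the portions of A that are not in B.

2021-03-07 through 2021-03-07, 2021-03-10 through 2021-03-12, 2021-03-14 through 2021-03-15

A, merged: 2021-02-24 through 2021-02-24, 2021-03-07 through 2021-03-12, 2021-03-14 through 2021-03-15.
B, merged: 2021-02-23 through 2021-02-26, 2021-03-01 through 2021-03-04, 2021-03-08 through 2021-03-09.
2021-02-24 through 2021-02-24 lies entirely inside B → drops out.
2021-03-07 through 2021-03-12 with B removed leaves 2021-03-07 through 2021-03-07, 2021-03-10 through 2021-03-12.
2021-03-14 through 2021-03-15 is untouched.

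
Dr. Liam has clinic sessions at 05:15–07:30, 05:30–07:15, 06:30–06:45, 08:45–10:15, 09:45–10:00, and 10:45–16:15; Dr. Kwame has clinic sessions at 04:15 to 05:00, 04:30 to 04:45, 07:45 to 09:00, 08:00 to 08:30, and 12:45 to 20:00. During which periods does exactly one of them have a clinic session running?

A, merged: 05:15–07:30, 08:45–10:15, 10:45–16:15.
B, merged: 04:15–05:00, 07:45–09:00, 12:45–20:00.
A but not B: 05:15–07:30, 09:00–10:15, 10:45–12:45.
B but not A: 04:15–05:00, 07:45–08:45, 16:15–20:00.
Combining gives A △ B.

04:15–05:00, 05:15–07:30, 07:45–08:45, 09:00–10:15, 10:45–12:45, 16:15–20:00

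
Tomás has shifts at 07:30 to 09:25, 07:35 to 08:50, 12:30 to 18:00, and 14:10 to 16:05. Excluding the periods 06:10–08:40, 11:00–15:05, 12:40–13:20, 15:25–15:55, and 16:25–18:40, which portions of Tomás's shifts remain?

A, merged: 07:30–09:25, 12:30–18:00.
B, merged: 06:10–08:40, 11:00–15:05, 15:25–15:55, 16:25–18:40.
07:30–09:25 minus B → 08:40–09:25.
12:30–18:00 minus B → 15:05–15:25, 15:55–16:25.

08:40–09:25, 15:05–15:25, 15:55–16:25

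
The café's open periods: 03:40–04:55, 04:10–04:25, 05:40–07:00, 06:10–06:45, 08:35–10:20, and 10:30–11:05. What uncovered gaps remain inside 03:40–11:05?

Covered (merged): 03:40–04:55, 05:40–07:00, 08:35–10:20, 10:30–11:05.
Gaps within 03:40–11:05: 04:55–05:40, 07:00–08:35, 10:20–10:30.

04:55–05:40, 07:00–08:35, 10:20–10:30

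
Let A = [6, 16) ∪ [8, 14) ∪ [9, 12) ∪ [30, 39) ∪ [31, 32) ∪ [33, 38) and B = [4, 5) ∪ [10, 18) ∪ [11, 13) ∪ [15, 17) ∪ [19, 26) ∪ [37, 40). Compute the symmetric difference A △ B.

[4, 5) ∪ [6, 10) ∪ [16, 18) ∪ [19, 26) ∪ [30, 37) ∪ [39, 40)

Merge the first list: [6, 16), [30, 39).
Merge the second list: [4, 5), [10, 18), [19, 26), [37, 40).
Only in the first: [6, 10), [30, 37).
Only in the second: [4, 5), [16, 18), [19, 26), [39, 40).
Together these are the periods covered by exactly one.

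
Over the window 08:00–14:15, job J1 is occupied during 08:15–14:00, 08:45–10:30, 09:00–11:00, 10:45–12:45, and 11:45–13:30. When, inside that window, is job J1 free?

08:00–08:15, 14:00–14:15

The merged coverage is 08:15–14:00.
Complement within 08:00–14:15: 08:00–08:15, 14:00–14:15.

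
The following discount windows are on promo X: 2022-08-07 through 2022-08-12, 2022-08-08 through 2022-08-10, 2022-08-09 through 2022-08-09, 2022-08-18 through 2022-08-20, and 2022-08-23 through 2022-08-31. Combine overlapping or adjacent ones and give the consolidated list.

2022-08-08 through 2022-08-10 overlaps/touches 2022-08-07 through 2022-08-12 → extend to 2022-08-07 through 2022-08-12.
2022-08-09 through 2022-08-09 overlaps/touches 2022-08-07 through 2022-08-12 → extend to 2022-08-07 through 2022-08-12.
2022-08-18 through 2022-08-20 is disjoint → start new block.
2022-08-23 through 2022-08-31 is disjoint → start new block.

2022-08-07 through 2022-08-12, 2022-08-18 through 2022-08-20, 2022-08-23 through 2022-08-31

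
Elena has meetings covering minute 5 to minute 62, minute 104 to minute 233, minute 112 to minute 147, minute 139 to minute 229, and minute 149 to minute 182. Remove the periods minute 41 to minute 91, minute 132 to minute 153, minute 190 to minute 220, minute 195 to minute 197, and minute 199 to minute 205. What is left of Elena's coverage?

A, merged: minute 5 to minute 62, minute 104 to minute 233.
B, merged: minute 41 to minute 91, minute 132 to minute 153, minute 190 to minute 220.
minute 5 to minute 62 minus B → minute 5 to minute 41.
minute 104 to minute 233 minus B → minute 104 to minute 132, minute 153 to minute 190, minute 220 to minute 233.

minute 5 to minute 41, minute 104 to minute 132, minute 153 to minute 190, minute 220 to minute 233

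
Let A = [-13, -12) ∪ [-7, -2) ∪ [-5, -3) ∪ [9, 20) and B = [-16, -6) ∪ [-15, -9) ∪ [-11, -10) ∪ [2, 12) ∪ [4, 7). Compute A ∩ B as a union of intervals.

First set merges to [-13, -12), [-7, -2), [9, 20).
Second set merges to [-16, -6), [2, 12).
[-13, -12) overlaps B on [-13, -12).
[-7, -2) overlaps B on [-7, -6).
[9, 20) overlaps B on [9, 12).

[-13, -12) ∪ [-7, -6) ∪ [9, 12)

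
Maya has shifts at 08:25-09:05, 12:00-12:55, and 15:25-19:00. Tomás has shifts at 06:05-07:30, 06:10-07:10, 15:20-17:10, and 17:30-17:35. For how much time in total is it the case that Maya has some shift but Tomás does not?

B, merged: 06:05–07:30, 15:20–17:10, 17:30–17:35.
A \ B = 08:25–09:05, 12:00–12:55, 17:10–17:30, 17:35–19:00.
Total: 40 min + 55 min + 20 min + 1 h 25 min = 3 h 20 min.

3 h 20 min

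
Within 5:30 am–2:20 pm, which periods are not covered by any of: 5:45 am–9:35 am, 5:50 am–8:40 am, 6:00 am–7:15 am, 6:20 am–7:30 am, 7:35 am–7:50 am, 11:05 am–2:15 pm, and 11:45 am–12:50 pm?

5:30 am-5:45 am, 9:35 am-11:05 am, 2:15 pm-2:20 pm

After merging, the occupied span is 5:45 am-9:35 am, 11:05 am-2:15 pm.
Gaps within 5:30 am-2:20 pm: 5:30 am-5:45 am, 9:35 am-11:05 am, 2:15 pm-2:20 pm.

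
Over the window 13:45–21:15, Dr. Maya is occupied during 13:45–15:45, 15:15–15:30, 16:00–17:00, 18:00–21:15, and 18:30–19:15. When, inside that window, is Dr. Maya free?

15:45–16:00, 17:00–18:00

After merging, the occupied span is 13:45–15:45, 16:00–17:00, 18:00–21:15.
Gaps within 13:45–21:15: 15:45–16:00, 17:00–18:00.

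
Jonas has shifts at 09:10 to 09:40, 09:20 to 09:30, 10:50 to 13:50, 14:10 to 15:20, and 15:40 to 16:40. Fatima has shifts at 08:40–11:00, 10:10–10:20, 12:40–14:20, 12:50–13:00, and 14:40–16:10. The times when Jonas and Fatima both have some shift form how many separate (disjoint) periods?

Merge the first list: 09:10–09:40, 10:50–13:50, 14:10–15:20, 15:40–16:40.
Merge the second list: 08:40–11:00, 12:40–14:20, 14:40–16:10.
A ∩ B = 09:10–09:40, 10:50–11:00, 12:40–13:50, 14:10–14:20, 14:40–15:20, 15:40–16:10.
That is 6 disjoint pieces.

6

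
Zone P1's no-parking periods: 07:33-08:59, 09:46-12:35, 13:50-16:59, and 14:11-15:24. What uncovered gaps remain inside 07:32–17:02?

The merged coverage is 07:33–08:59, 09:46–12:35, 13:50–16:59.
Gaps within 07:32–17:02: 07:32–07:33, 08:59–09:46, 12:35–13:50, 16:59–17:02.

07:32–07:33, 08:59–09:46, 12:35–13:50, 16:59–17:02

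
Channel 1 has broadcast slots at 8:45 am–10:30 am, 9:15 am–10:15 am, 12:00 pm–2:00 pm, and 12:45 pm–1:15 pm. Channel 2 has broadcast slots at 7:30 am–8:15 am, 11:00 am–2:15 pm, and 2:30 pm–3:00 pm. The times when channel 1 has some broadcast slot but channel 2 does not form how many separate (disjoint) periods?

1

A, merged: 8:45 am–10:30 am, 12:00 pm–2:00 pm.
A \ B = 8:45 am–10:30 am.
That is 1 disjoint piece.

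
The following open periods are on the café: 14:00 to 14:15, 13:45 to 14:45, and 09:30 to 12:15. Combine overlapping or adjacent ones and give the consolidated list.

Sort by start: 09:30–12:15, 13:45–14:45, 14:00–14:15.
13:45–14:45 is disjoint → start new block.
14:00–14:15 overlaps/touches 13:45–14:45 → extend to 13:45–14:45.

09:30–12:15, 13:45–14:45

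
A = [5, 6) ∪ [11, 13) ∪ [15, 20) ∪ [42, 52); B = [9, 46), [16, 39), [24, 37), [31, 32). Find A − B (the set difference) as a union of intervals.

Merge the second list: [9, 46).
[5, 6): no B overlap → unchanged.
[11, 13): fully covered by B → removed.
[15, 20): fully covered by B → removed.
[42, 52) minus B → [46, 52).

[5, 6) ∪ [46, 52)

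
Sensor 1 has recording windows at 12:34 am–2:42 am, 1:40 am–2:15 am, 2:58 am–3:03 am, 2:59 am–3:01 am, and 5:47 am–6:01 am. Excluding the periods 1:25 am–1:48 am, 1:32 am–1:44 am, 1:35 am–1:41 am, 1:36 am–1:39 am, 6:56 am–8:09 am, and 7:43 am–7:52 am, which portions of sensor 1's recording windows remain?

Merge the first list: 12:34 am-2:42 am, 2:58 am-3:03 am, 5:47 am-6:01 am.
Merge the second list: 1:25 am-1:48 am, 6:56 am-8:09 am.
12:34 am-2:42 am minus B → 12:34 am-1:25 am, 1:48 am-2:42 am.
2:58 am-3:03 am: no B overlap → unchanged.
5:47 am-6:01 am: no B overlap → unchanged.

12:34 am-1:25 am, 1:48 am-2:42 am, 2:58 am-3:03 am, 5:47 am-6:01 am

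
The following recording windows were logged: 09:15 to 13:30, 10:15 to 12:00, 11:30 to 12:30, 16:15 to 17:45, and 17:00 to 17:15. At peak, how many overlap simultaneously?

3

At 11:30, 3 of the intervals are simultaneously active.
No point has more.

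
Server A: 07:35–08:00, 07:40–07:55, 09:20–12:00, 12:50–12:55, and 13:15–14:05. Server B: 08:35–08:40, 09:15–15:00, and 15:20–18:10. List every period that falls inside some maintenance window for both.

09:20–12:00, 12:50–12:55, 13:15–14:05

First set merges to 07:35–08:00, 09:20–12:00, 12:50–12:55, 13:15–14:05.
07:35–08:00: no overlap with the second set.
09:20–12:00 meets the second set on 09:20–12:00.
12:50–12:55 meets the second set on 12:50–12:55.
13:15–14:05 meets the second set on 13:15–14:05.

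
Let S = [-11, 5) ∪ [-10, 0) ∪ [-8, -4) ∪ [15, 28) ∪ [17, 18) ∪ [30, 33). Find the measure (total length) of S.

Merged: [-11, 5), [15, 28), [30, 33).
Lengths: 16 + 13 + 3 = 32.

32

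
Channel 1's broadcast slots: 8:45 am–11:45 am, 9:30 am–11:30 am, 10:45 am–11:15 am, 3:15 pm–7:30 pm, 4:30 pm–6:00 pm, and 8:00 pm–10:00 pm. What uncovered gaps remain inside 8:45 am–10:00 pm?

11:45 am-3:15 pm, 7:30 pm-8:00 pm

Covered (merged): 8:45 am-11:45 am, 3:15 pm-7:30 pm, 8:00 pm-10:00 pm.
Gaps within 8:45 am-10:00 pm: 11:45 am-3:15 pm, 7:30 pm-8:00 pm.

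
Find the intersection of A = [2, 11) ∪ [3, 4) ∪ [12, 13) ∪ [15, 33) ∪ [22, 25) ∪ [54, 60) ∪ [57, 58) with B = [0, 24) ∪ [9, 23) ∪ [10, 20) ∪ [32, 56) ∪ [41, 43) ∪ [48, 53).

[2, 11) ∪ [12, 13) ∪ [15, 24) ∪ [32, 33) ∪ [54, 56)

First set merges to [2, 11), [12, 13), [15, 33), [54, 60).
Second set merges to [0, 24), [32, 56).
[2, 11) meets the second set on [2, 11).
[12, 13) meets the second set on [12, 13).
[15, 33) meets the second set on [15, 24), [32, 33).
[54, 60) meets the second set on [54, 56).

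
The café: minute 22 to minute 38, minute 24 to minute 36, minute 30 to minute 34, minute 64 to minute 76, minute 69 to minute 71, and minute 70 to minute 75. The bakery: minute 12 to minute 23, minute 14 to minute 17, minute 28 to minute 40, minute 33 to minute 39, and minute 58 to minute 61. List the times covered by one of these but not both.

A, merged: minute 22 to minute 38, minute 64 to minute 76.
B, merged: minute 12 to minute 23, minute 28 to minute 40, minute 58 to minute 61.
Only in the first: minute 23 to minute 28, minute 64 to minute 76.
Only in the second: minute 12 to minute 22, minute 38 to minute 40, minute 58 to minute 61.
Together these are the periods covered by exactly one.

minute 12 to minute 22, minute 23 to minute 28, minute 38 to minute 40, minute 58 to minute 61, minute 64 to minute 76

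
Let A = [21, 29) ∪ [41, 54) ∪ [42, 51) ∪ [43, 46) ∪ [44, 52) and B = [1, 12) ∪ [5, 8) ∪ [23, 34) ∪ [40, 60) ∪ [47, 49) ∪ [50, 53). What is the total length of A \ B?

2

Merge the first list: [21, 29), [41, 54).
Merge the second list: [1, 12), [23, 34), [40, 60).
A \ B = [21, 23).
Total: 2.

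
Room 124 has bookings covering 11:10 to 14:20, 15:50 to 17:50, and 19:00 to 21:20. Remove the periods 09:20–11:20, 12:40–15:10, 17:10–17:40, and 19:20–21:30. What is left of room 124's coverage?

11:10-14:20 with B removed leaves 11:20-12:40.
15:50-17:50 with B removed leaves 15:50-17:10, 17:40-17:50.
19:00-21:20 with B removed leaves 19:00-19:20.

11:20-12:40, 15:50-17:10, 17:40-17:50, 19:00-19:20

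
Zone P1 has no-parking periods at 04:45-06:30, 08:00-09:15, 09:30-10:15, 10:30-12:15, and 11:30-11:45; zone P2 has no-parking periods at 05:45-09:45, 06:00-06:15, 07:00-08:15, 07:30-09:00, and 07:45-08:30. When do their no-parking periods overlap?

A, merged: 04:45-06:30, 08:00-09:15, 09:30-10:15, 10:30-12:15.
B, merged: 05:45-09:45.
04:45-06:30 ∩ B → 05:45-06:30.
08:00-09:15 ∩ B → 08:00-09:15.
09:30-10:15 ∩ B → 09:30-09:45.
10:30-12:15 meets no B interval.

05:45-06:30, 08:00-09:15, 09:30-09:45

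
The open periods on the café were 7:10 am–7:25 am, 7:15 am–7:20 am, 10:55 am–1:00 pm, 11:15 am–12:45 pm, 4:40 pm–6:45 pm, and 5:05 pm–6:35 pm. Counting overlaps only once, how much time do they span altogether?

4 h 25 min

Merged: 7:10 am–7:25 am, 10:55 am–1:00 pm, 4:40 pm–6:45 pm.
Lengths: 15 min + 2 h 5 min + 2 h 5 min = 4 h 25 min.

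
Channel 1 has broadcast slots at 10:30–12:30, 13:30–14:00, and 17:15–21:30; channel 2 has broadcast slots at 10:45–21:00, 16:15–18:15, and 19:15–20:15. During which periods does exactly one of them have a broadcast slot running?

Second set merges to 10:45–21:00.
Only in the first: 10:30–10:45, 21:00–21:30.
Only in the second: 12:30–13:30, 14:00–17:15.
Together these are the periods covered by exactly one.

10:30–10:45, 12:30–13:30, 14:00–17:15, 21:00–21:30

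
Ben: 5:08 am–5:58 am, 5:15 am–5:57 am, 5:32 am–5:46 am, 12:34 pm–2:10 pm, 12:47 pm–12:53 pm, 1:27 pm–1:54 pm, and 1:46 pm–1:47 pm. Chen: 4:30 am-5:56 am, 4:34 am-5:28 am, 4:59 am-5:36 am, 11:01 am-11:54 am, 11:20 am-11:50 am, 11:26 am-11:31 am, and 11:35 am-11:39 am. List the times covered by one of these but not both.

4:30 am–5:08 am, 5:56 am–5:58 am, 11:01 am–11:54 am, 12:34 pm–2:10 pm

A, merged: 5:08 am–5:58 am, 12:34 pm–2:10 pm.
B, merged: 4:30 am–5:56 am, 11:01 am–11:54 am.
A but not B: 5:56 am–5:58 am, 12:34 pm–2:10 pm.
B but not A: 4:30 am–5:08 am, 11:01 am–11:54 am.
Combining gives A △ B.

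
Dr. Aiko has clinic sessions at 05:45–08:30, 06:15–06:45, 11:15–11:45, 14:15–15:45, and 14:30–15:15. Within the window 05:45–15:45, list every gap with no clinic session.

08:30–11:15, 11:45–14:15

The merged coverage is 05:45–08:30, 11:15–11:45, 14:15–15:45.
Complement within 05:45–15:45: 08:30–11:15, 11:45–14:15.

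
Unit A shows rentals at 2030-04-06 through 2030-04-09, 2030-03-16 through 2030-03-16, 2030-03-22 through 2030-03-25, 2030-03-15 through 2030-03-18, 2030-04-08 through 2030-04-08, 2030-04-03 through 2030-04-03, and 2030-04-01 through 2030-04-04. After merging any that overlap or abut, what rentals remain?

Sort by start: 2030-03-15 through 2030-03-18, 2030-03-16 through 2030-03-16, 2030-03-22 through 2030-03-25, 2030-04-01 through 2030-04-04, 2030-04-03 through 2030-04-03, 2030-04-06 through 2030-04-09, 2030-04-08 through 2030-04-08.
2030-03-16 through 2030-03-16 overlaps/touches 2030-03-15 through 2030-03-18 → extend to 2030-03-15 through 2030-03-18.
2030-03-22 through 2030-03-25 is disjoint → start new block.
2030-04-01 through 2030-04-04 is disjoint → start new block.
2030-04-03 through 2030-04-03 overlaps/touches 2030-04-01 through 2030-04-04 → extend to 2030-04-01 through 2030-04-04.
2030-04-06 through 2030-04-09 is disjoint → start new block.
2030-04-08 through 2030-04-08 overlaps/touches 2030-04-06 through 2030-04-09 → extend to 2030-04-06 through 2030-04-09.

2030-03-15 through 2030-03-18, 2030-03-22 through 2030-03-25, 2030-04-01 through 2030-04-04, 2030-04-06 through 2030-04-09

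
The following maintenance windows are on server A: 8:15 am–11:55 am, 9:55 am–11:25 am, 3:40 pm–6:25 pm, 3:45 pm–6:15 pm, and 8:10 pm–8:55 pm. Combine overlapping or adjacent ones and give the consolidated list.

8:15 am–11:55 am, 3:40 pm–6:25 pm, 8:10 pm–8:55 pm

9:55 am–11:25 am overlaps/touches 8:15 am–11:55 am → extend to 8:15 am–11:55 am.
3:40 pm–6:25 pm is disjoint → start new block.
3:45 pm–6:15 pm overlaps/touches 3:40 pm–6:25 pm → extend to 3:40 pm–6:25 pm.
8:10 pm–8:55 pm is disjoint → start new block.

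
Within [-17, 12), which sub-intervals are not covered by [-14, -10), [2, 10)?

Covered (merged): [-14, -10), [2, 10).
Complement within [-17, 12): [-17, -14), [-10, 2), [10, 12).

[-17, -14) ∪ [-10, 2) ∪ [10, 12)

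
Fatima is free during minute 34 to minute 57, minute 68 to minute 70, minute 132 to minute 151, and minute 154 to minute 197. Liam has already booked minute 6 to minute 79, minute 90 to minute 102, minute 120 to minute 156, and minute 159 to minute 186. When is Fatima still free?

minute 34 to minute 57: fully covered by B → removed.
minute 68 to minute 70: fully covered by B → removed.
minute 132 to minute 151: fully covered by B → removed.
minute 154 to minute 197 minus B → minute 156 to minute 159, minute 186 to minute 197.

minute 156 to minute 159, minute 186 to minute 197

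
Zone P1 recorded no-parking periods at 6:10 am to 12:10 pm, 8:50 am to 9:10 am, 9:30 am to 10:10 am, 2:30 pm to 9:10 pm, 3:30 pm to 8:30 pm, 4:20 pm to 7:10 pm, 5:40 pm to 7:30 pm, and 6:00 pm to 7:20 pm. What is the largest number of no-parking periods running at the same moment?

5

At 6:00 pm, 5 of the intervals are simultaneously active.
No point has more.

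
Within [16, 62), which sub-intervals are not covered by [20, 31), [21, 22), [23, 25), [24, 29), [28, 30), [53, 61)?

The merged coverage is [20, 31), [53, 61).
Complement within [16, 62): [16, 20), [31, 53), [61, 62).

[16, 20) ∪ [31, 53) ∪ [61, 62)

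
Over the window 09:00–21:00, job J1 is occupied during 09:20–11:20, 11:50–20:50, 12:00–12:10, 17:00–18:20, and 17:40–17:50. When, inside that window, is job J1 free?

09:00–09:20, 11:20–11:50, 20:50–21:00

The merged coverage is 09:20–11:20, 11:50–20:50.
Complement within 09:00–21:00: 09:00–09:20, 11:20–11:50, 20:50–21:00.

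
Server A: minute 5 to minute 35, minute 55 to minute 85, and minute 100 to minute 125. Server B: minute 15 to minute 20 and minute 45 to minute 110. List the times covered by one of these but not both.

A but not B: minute 5 to minute 15, minute 20 to minute 35, minute 110 to minute 125.
B but not A: minute 45 to minute 55, minute 85 to minute 100.
Combining gives A △ B.

minute 5 to minute 15, minute 20 to minute 35, minute 45 to minute 55, minute 85 to minute 100, minute 110 to minute 125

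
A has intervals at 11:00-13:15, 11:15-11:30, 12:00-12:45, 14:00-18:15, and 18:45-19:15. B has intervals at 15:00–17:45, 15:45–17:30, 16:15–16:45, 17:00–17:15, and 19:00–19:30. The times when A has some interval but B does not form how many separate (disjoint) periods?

4

Merge the first list: 11:00–13:15, 14:00–18:15, 18:45–19:15.
Merge the second list: 15:00–17:45, 19:00–19:30.
A \ B = 11:00–13:15, 14:00–15:00, 17:45–18:15, 18:45–19:00.
That is 4 disjoint pieces.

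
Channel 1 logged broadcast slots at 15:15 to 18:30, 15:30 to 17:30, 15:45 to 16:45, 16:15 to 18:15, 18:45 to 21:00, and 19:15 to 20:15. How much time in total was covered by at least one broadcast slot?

5 h 30 min

Merged: 15:15–18:30, 18:45–21:00.
Lengths: 3 h 15 min + 2 h 15 min = 5 h 30 min.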